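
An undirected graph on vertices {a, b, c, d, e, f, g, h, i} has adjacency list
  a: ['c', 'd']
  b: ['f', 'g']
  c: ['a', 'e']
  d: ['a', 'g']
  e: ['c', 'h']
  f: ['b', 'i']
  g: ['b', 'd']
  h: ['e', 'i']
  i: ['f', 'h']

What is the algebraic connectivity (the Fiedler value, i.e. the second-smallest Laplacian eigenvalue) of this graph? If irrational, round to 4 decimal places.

With the vertex order [a, b, c, d, e, f, g, h, i], the degrees are [2, 2, 2, 2, 2, 2, 2, 2, 2], giving D = diag(2, 2, 2, 2, 2, 2, 2, 2, 2) and L = D - A. Computing the eigenvalues of L and sorting gives [0, 0.4679, 0.4679, 1.6527, 1.6527, 3, 3, 3.8794, 3.8794]. The Fiedler value lambda_2 = 0.4679 is strictly positive, so the graph is connected. The largest eigenvalue, 3.8794, is at most the vertex count 9. The eigenvalues sum to 18, which equals trace(L) = 2|E|.

0.4679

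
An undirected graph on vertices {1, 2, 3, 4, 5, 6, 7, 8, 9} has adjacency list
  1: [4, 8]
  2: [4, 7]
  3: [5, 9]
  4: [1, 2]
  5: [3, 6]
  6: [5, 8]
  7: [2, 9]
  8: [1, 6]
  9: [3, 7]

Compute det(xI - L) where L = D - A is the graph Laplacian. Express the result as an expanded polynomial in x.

Each diagonal entry of L is the vertex degree and each off-diagonal entry is -1 where an edge is present, 0 otherwise; in the order [1, 2, 3, 4, 5, 6, 7, 8, 9] the diagonal is [2, 2, 2, 2, 2, 2, 2, 2, 2]. L has integer entries, so p(x) = det(xI - L) has integer coefficients. Expanding the determinant yields x^9 - 18x^8 + 135x^7 - 546x^6 + 1287x^5 - 1782x^4 + 1386x^3 - 540x^2 + 81x. The coefficient of x^8 equals -trace(L) = -18, matching the sum of degrees. The largest eigenvalue, 3.8794, is at most the vertex count 9. The eigenvalues sum to 18, which equals trace(L) = 2|E|.

x^9 - 18x^8 + 135x^7 - 546x^6 + 1287x^5 - 1782x^4 + 1386x^3 - 540x^2 + 81x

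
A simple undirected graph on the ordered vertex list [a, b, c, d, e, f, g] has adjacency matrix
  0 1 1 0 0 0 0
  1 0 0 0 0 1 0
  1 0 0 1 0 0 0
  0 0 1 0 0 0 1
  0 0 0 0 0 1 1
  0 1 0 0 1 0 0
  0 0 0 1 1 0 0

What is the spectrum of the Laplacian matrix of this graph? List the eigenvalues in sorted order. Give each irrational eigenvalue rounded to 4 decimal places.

Each diagonal entry of L is the vertex degree and each off-diagonal entry is -1 where an edge is present, 0 otherwise; in the order [a, b, c, d, e, f, g] the diagonal is [2, 2, 2, 2, 2, 2, 2]. Since every row of L sums to 0, the all-ones vector is in the kernel and 0 is an eigenvalue. The single zero eigenvalue shows the graph is connected. The eigenvalues sum to 14, which equals trace(L) = 2|E|.

[0, 0.7530, 0.7530, 2.4450, 2.4450, 3.8019, 3.8019]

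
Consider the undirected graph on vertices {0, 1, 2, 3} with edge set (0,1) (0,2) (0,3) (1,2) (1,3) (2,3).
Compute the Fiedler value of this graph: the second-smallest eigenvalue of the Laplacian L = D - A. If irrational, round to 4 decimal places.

4

Reading degrees in the order [0, 1, 2, 3] gives [3, 3, 3, 3]; set D = diag(3, 3, 3, 3) and form L = D - A. Computing the eigenvalues of L and sorting gives [0, 4, 4, 4]. The Fiedler value lambda_2 = 4 is strictly positive, so the graph is connected. By the matrix-tree theorem the graph has (1/4) * product of the nonzero eigenvalues = 16 spanning trees.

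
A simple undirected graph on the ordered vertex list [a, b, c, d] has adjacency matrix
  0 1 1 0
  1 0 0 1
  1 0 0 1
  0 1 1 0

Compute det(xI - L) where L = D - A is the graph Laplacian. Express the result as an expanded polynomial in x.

x^4 - 8x^3 + 20x^2 - 16x

Reading degrees in the order [a, b, c, d] gives [2, 2, 2, 2]; set D = diag(2, 2, 2, 2) and form L = D - A. The eigenvalues of L are [0, 2, 2, 4]; the characteristic polynomial is the product of (x - lambda_i), which multiplies out to x^4 - 8x^3 + 20x^2 - 16x. The coefficient of x^3 equals -trace(L) = -8, matching the sum of degrees. The largest eigenvalue, 4, is at most the vertex count 4.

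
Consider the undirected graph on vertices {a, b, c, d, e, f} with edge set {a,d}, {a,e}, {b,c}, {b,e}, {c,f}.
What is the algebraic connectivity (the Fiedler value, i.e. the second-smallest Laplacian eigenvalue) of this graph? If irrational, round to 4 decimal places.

With the vertex order [a, b, c, d, e, f], the degrees are [2, 2, 2, 1, 2, 1], giving D = diag(2, 2, 2, 1, 2, 1) and L = D - A. Computing the eigenvalues of L and sorting gives [0, 0.2679, 1, 2, 3, 3.7321]. The Fiedler value lambda_2 = 0.2679 is strictly positive, so the graph is connected. The largest eigenvalue, 3.7321, is at most the vertex count 6.

0.2679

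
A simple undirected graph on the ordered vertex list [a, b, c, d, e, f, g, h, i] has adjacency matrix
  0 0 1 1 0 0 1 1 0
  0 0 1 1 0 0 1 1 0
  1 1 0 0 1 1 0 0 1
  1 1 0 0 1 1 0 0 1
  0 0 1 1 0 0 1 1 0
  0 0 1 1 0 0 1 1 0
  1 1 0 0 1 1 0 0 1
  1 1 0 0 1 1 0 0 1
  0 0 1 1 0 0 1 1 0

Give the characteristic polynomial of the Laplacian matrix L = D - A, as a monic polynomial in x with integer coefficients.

Each diagonal entry of L is the vertex degree and each off-diagonal entry is -1 where an edge is present, 0 otherwise; in the order [a, b, c, d, e, f, g, h, i] the diagonal is [4, 4, 5, 5, 4, 4, 5, 5, 4]. The eigenvalues of L are [0, 4, 4, 4, 4, 5, 5, 5, 9]; the characteristic polynomial is the product of (x - lambda_i), which multiplies out to x^9 - 40x^8 + 690x^7 - 6720x^6 + 40485x^5 - 154704x^4 + 366560x^3 - 492800x^2 + 288000x. The coefficient of x^8 equals -trace(L) = -40, matching the sum of degrees. There is one zero in the spectrum, matching the 1 component. The largest eigenvalue, 9, is at most the vertex count 9.

x^9 - 40x^8 + 690x^7 - 6720x^6 + 40485x^5 - 154704x^4 + 366560x^3 - 492800x^2 + 288000x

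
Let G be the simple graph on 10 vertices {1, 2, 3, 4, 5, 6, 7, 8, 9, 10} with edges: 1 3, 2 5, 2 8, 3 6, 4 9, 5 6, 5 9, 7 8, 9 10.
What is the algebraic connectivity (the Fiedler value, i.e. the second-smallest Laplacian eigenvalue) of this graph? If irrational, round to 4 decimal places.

0.1981

With the vertex order [1, 2, 3, 4, 5, 6, 7, 8, 9, 10], the degrees are [1, 2, 2, 1, 3, 2, 1, 2, 3, 1], giving D = diag(1, 2, 2, 1, 3, 2, 1, 2, 3, 1) and L = D - A. The sorted Laplacian eigenvalues are [0, 0.1981, 0.2375, 1, 1, 1.5550, 2.5634, 3.2470, 3.4832, 4.7159]; the algebraic connectivity is the second entry, 0.1981.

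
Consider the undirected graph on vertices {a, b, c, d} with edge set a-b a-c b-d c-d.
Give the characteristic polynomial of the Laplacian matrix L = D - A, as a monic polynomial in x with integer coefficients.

x^4 - 8x^3 + 20x^2 - 16x

Each diagonal entry of L is the vertex degree and each off-diagonal entry is -1 where an edge is present, 0 otherwise; in the order [a, b, c, d] the diagonal is [2, 2, 2, 2]. Computing det(xI - L) by cofactor expansion (or equivalently via sum-over-permutations) gives x^4 - 8x^3 + 20x^2 - 16x. The constant term is 0 because L is singular (the all-ones vector lies in its kernel). The eigenvalues sum to 8, which equals trace(L) = 2|E|.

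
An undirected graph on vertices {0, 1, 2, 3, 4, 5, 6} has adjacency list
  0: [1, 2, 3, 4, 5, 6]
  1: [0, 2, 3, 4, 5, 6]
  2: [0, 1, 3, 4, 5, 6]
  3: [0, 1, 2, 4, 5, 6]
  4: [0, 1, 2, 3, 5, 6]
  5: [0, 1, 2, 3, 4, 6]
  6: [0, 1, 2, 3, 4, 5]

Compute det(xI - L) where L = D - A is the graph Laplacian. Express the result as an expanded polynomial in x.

Each diagonal entry of L is the vertex degree and each off-diagonal entry is -1 where an edge is present, 0 otherwise; in the order [0, 1, 2, 3, 4, 5, 6] the diagonal is [6, 6, 6, 6, 6, 6, 6]. L has integer entries, so p(x) = det(xI - L) has integer coefficients. Expanding the determinant yields x^7 - 42x^6 + 735x^5 - 6860x^4 + 36015x^3 - 100842x^2 + 117649x. Since p(0) = det(-L) = 0, x divides p(x). The eigenvalues sum to 42, which equals trace(L) = 2|E|.

x^7 - 42x^6 + 735x^5 - 6860x^4 + 36015x^3 - 100842x^2 + 117649x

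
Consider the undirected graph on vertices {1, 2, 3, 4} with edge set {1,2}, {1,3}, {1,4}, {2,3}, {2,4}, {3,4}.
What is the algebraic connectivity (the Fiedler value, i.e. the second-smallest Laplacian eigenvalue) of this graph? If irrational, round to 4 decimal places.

4

With the vertex order [1, 2, 3, 4], the degrees are [3, 3, 3, 3], giving D = diag(3, 3, 3, 3) and L = D - A. The sorted Laplacian eigenvalues are [0, 4, 4, 4]; the algebraic connectivity is the second entry, 4. By the matrix-tree theorem the graph has (1/4) * product of the nonzero eigenvalues = 16 spanning trees.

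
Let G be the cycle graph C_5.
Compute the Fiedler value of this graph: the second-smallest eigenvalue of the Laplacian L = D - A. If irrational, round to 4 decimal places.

1.3820

The graph has 5 vertices and degree multiset [2, 2, 2, 2, 2]; D is the diagonal matrix of degrees and L = D - A. Computing the eigenvalues of L and sorting gives [0, 1.3820, 1.3820, 3.6180, 3.6180]. The Fiedler value lambda_2 = 1.3820 is strictly positive, so the graph is connected. The largest eigenvalue, 3.6180, is at most the vertex count 5.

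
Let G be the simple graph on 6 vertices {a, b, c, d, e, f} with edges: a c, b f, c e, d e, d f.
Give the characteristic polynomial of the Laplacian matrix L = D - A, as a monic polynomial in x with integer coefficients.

Each diagonal entry of L is the vertex degree and each off-diagonal entry is -1 where an edge is present, 0 otherwise; in the order [a, b, c, d, e, f] the diagonal is [1, 1, 2, 2, 2, 2]. Computing det(xI - L) by cofactor expansion (or equivalently via sum-over-permutations) gives x^6 - 10x^5 + 36x^4 - 56x^3 + 35x^2 - 6x. The coefficient of x^5 equals -trace(L) = -10, matching the sum of degrees.

x^6 - 10x^5 + 36x^4 - 56x^3 + 35x^2 - 6x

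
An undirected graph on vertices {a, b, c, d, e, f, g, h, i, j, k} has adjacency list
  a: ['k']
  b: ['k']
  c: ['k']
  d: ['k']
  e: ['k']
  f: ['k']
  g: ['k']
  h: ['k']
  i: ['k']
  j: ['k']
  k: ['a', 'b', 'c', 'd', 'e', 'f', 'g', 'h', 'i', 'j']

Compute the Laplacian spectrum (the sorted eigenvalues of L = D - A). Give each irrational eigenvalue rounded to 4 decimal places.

[0, 1, 1, 1, 1, 1, 1, 1, 1, 1, 11]

Reading degrees in the order [a, b, c, d, e, f, g, h, i, j, k] gives [1, 1, 1, 1, 1, 1, 1, 1, 1, 1, 10]; set D = diag(1, 1, 1, 1, 1, 1, 1, 1, 1, 1, 10) and form L = D - A. The multiplicity of 0 as a Laplacian eigenvalue equals the number of connected components. By the matrix-tree theorem the graph has (1/11) * product of the nonzero eigenvalues = 1 spanning tree. The largest eigenvalue, 11, is at most the vertex count 11.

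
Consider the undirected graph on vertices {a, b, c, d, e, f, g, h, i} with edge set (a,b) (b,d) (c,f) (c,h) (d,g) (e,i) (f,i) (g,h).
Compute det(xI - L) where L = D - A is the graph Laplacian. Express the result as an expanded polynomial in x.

x^9 - 16x^8 + 105x^7 - 364x^6 + 715x^5 - 792x^4 + 462x^3 - 120x^2 + 9x

Reading degrees in the order [a, b, c, d, e, f, g, h, i] gives [1, 2, 2, 2, 1, 2, 2, 2, 2]; set D = diag(1, 2, 2, 2, 1, 2, 2, 2, 2) and form L = D - A. Computing det(xI - L) by cofactor expansion (or equivalently via sum-over-permutations) gives x^9 - 16x^8 + 105x^7 - 364x^6 + 715x^5 - 792x^4 + 462x^3 - 120x^2 + 9x. The constant term is 0 because L is singular (the all-ones vector lies in its kernel). There is one zero in the spectrum, matching the 1 component.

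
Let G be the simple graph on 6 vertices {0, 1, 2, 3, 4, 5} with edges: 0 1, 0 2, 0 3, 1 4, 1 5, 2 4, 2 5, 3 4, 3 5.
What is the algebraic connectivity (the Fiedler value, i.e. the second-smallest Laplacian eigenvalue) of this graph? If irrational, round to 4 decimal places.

3

Reading degrees in the order [0, 1, 2, 3, 4, 5] gives [3, 3, 3, 3, 3, 3]; set D = diag(3, 3, 3, 3, 3, 3) and form L = D - A. Computing the eigenvalues of L and sorting gives [0, 3, 3, 3, 3, 6]. The Fiedler value lambda_2 = 3 is strictly positive, so the graph is connected. The eigenvalues sum to 18, which equals trace(L) = 2|E|.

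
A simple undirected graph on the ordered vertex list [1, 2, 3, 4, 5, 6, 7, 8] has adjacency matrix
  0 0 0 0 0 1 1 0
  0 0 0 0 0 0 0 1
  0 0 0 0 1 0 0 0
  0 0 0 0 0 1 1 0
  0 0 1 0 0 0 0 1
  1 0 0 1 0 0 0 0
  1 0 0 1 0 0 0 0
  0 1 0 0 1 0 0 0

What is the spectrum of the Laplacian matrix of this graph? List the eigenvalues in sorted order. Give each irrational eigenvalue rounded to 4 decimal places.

[0, 0, 0.5858, 2, 2, 2, 3.4142, 4]

Reading degrees in the order [1, 2, 3, 4, 5, 6, 7, 8] gives [2, 1, 1, 2, 2, 2, 2, 2]; set D = diag(2, 1, 1, 2, 2, 2, 2, 2) and form L = D - A. L is symmetric positive semidefinite, so every eigenvalue is real and nonnegative. The 2 zero eigenvalues correspond to the 2 connected components. There are 2 zeros in the spectrum, matching the 2 components. The eigenvalues sum to 14, which equals trace(L) = 2|E|.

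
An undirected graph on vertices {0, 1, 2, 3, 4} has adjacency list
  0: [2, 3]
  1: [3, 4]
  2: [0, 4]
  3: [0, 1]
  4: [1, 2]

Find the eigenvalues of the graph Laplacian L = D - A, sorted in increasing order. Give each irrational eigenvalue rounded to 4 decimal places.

Reading degrees in the order [0, 1, 2, 3, 4] gives [2, 2, 2, 2, 2]; set D = diag(2, 2, 2, 2, 2) and form L = D - A. The multiplicity of 0 as a Laplacian eigenvalue equals the number of connected components. By the matrix-tree theorem the graph has (1/5) * product of the nonzero eigenvalues = 5 spanning trees. The largest eigenvalue, 3.6180, is at most the vertex count 5.

[0, 1.3820, 1.3820, 3.6180, 3.6180]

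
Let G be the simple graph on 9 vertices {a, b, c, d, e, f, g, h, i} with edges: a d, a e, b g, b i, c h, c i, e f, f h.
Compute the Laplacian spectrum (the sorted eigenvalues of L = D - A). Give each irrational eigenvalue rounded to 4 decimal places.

[0, 0.1206, 0.4679, 1, 1.6527, 2.3473, 3, 3.5321, 3.8794]

Reading degrees in the order [a, b, c, d, e, f, g, h, i] gives [2, 2, 2, 1, 2, 2, 1, 2, 2]; set D = diag(2, 2, 2, 1, 2, 2, 1, 2, 2) and form L = D - A. L is symmetric positive semidefinite, so every eigenvalue is real and nonnegative. By the matrix-tree theorem the graph has (1/9) * product of the nonzero eigenvalues = 1 spanning tree.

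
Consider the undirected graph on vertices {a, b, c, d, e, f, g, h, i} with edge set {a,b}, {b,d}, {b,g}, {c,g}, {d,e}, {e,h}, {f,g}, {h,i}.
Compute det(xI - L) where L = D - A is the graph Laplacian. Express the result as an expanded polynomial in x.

Each diagonal entry of L is the vertex degree and each off-diagonal entry is -1 where an edge is present, 0 otherwise; in the order [a, b, c, d, e, f, g, h, i] the diagonal is [1, 3, 1, 2, 2, 1, 3, 2, 1]. Computing det(xI - L) by cofactor expansion (or equivalently via sum-over-permutations) gives x^9 - 16x^8 + 103x^7 - 344x^6 + 642x^5 - 674x^4 + 381x^3 - 102x^2 + 9x. The coefficient of x^8 equals -trace(L) = -16, matching the sum of degrees. By the matrix-tree theorem the graph has (1/9) * product of the nonzero eigenvalues = 1 spanning tree. The largest eigenvalue, 4.6437, is at most the vertex count 9.

x^9 - 16x^8 + 103x^7 - 344x^6 + 642x^5 - 674x^4 + 381x^3 - 102x^2 + 9x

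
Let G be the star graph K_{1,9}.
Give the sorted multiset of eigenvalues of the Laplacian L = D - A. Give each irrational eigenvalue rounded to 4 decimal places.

The graph has 10 vertices and degree multiset [9, 1, 1, 1, 1, 1, 1, 1, 1, 1]; D is the diagonal matrix of degrees and L = D - A. Since every row of L sums to 0, the all-ones vector is in the kernel and 0 is an eigenvalue. The single zero eigenvalue shows the graph is connected. The largest eigenvalue, 10, is at most the vertex count 10. By the matrix-tree theorem the graph has (1/10) * product of the nonzero eigenvalues = 1 spanning tree.

[0, 1, 1, 1, 1, 1, 1, 1, 1, 10]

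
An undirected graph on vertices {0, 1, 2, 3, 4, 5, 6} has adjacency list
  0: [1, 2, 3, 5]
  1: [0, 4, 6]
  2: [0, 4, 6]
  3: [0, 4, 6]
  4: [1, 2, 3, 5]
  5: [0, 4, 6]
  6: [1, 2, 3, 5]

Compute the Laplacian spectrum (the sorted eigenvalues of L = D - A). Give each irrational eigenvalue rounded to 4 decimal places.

Each diagonal entry of L is the vertex degree and each off-diagonal entry is -1 where an edge is present, 0 otherwise; in the order [0, 1, 2, 3, 4, 5, 6] the diagonal is [4, 3, 3, 3, 4, 3, 4]. Since every row of L sums to 0, the all-ones vector is in the kernel and 0 is an eigenvalue. The single zero eigenvalue shows the graph is connected. The eigenvalues sum to 24, which equals trace(L) = 2|E|. The largest eigenvalue, 7, is at most the vertex count 7.

[0, 3, 3, 3, 4, 4, 7]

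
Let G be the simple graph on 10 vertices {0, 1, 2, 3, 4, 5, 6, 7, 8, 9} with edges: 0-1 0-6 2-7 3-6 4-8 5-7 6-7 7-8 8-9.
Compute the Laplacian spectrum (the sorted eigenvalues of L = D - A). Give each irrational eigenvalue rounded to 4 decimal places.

[0, 0.2100, 0.4862, 0.6872, 1, 1, 2.1532, 3.1369, 3.8639, 5.4627]

Reading degrees in the order [0, 1, 2, 3, 4, 5, 6, 7, 8, 9] gives [2, 1, 1, 1, 1, 1, 3, 4, 3, 1]; set D = diag(2, 1, 1, 1, 1, 1, 3, 4, 3, 1) and form L = D - A. Diagonalising L (or applying a numerical eigensolver to the 10x10 matrix) gives the spectrum above. By the matrix-tree theorem the graph has (1/10) * product of the nonzero eigenvalues = 1 spanning tree. The eigenvalues sum to 18, which equals trace(L) = 2|E|.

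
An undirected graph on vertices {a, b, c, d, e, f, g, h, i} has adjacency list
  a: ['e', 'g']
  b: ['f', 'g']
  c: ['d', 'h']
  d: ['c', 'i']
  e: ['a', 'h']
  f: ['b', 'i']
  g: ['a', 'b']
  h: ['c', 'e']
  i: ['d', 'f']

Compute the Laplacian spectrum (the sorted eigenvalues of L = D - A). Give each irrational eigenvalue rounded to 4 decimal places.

[0, 0.4679, 0.4679, 1.6527, 1.6527, 3, 3, 3.8794, 3.8794]

With the vertex order [a, b, c, d, e, f, g, h, i], the degrees are [2, 2, 2, 2, 2, 2, 2, 2, 2], giving D = diag(2, 2, 2, 2, 2, 2, 2, 2, 2) and L = D - A. Since every row of L sums to 0, the all-ones vector is in the kernel and 0 is an eigenvalue. The eigenvalues sum to 18, which equals trace(L) = 2|E|. The largest eigenvalue, 3.8794, is at most the vertex count 9.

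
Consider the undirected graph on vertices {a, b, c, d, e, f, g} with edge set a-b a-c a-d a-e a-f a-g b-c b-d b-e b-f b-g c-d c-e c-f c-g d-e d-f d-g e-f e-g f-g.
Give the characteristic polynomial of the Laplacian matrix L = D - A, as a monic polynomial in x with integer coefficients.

With the vertex order [a, b, c, d, e, f, g], the degrees are [6, 6, 6, 6, 6, 6, 6], giving D = diag(6, 6, 6, 6, 6, 6, 6) and L = D - A. The eigenvalues of L are [0, 7, 7, 7, 7, 7, 7]; the characteristic polynomial is the product of (x - lambda_i), which multiplies out to x^7 - 42x^6 + 735x^5 - 6860x^4 + 36015x^3 - 100842x^2 + 117649x. The constant term is 0 because L is singular (the all-ones vector lies in its kernel). By the matrix-tree theorem the graph has (1/7) * product of the nonzero eigenvalues = 16807 spanning trees.

x^7 - 42x^6 + 735x^5 - 6860x^4 + 36015x^3 - 100842x^2 + 117649x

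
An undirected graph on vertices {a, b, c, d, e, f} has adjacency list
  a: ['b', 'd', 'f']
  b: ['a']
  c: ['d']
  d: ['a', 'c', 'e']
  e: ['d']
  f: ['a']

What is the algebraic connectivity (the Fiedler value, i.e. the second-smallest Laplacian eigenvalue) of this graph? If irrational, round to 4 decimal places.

Reading degrees in the order [a, b, c, d, e, f] gives [3, 1, 1, 3, 1, 1]; set D = diag(3, 1, 1, 3, 1, 1) and form L = D - A. The smallest Laplacian eigenvalue is always 0. The next one, lambda_2 = 0.4384, measures how hard the graph is to disconnect: larger values mean better connectivity. The eigenvalues sum to 10, which equals trace(L) = 2|E|. The largest eigenvalue, 4.5616, is at most the vertex count 6.

0.4384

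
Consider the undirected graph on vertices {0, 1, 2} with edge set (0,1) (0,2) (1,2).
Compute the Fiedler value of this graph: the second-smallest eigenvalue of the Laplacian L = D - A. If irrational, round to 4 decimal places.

Each diagonal entry of L is the vertex degree and each off-diagonal entry is -1 where an edge is present, 0 otherwise; in the order [0, 1, 2] the diagonal is [2, 2, 2]. The sorted Laplacian eigenvalues are [0, 3, 3]; the algebraic connectivity is the second entry, 3. The eigenvalues sum to 6, which equals trace(L) = 2|E|. By the matrix-tree theorem the graph has (1/3) * product of the nonzero eigenvalues = 3 spanning trees.

3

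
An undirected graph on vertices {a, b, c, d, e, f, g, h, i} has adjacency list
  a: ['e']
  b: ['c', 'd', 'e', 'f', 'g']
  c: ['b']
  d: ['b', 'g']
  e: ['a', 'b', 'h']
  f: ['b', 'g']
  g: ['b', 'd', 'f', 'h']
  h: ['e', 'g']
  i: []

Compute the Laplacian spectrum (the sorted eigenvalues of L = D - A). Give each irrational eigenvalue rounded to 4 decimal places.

Each diagonal entry of L is the vertex degree and each off-diagonal entry is -1 where an edge is present, 0 otherwise; in the order [a, b, c, d, e, f, g, h, i] the diagonal is [1, 5, 1, 2, 3, 2, 4, 2, 0]. L is symmetric positive semidefinite, so every eigenvalue is real and nonnegative. The 2 zero eigenvalues correspond to the 2 connected components. The largest eigenvalue, 6.2580, is at most the vertex count 9.

[0, 0, 0.6108, 1, 1.6941, 2, 3.5107, 4.9264, 6.2580]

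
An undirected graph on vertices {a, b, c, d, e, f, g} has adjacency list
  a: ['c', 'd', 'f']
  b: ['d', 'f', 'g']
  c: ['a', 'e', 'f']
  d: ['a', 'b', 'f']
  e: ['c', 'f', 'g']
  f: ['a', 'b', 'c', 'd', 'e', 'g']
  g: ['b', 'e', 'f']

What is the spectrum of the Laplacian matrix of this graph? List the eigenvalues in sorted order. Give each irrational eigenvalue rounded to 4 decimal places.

[0, 2, 2, 4, 4, 5, 7]

Each diagonal entry of L is the vertex degree and each off-diagonal entry is -1 where an edge is present, 0 otherwise; in the order [a, b, c, d, e, f, g] the diagonal is [3, 3, 3, 3, 3, 6, 3]. The multiplicity of 0 as a Laplacian eigenvalue equals the number of connected components. The single zero eigenvalue shows the graph is connected.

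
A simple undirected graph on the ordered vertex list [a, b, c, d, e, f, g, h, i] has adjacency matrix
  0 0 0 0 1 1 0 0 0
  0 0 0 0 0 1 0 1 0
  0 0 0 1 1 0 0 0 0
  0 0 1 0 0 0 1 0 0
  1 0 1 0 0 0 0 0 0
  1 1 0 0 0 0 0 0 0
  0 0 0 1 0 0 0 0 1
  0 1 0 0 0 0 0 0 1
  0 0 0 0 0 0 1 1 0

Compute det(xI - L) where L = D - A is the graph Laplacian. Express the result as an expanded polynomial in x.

x^9 - 18x^8 + 135x^7 - 546x^6 + 1287x^5 - 1782x^4 + 1386x^3 - 540x^2 + 81x

Reading degrees in the order [a, b, c, d, e, f, g, h, i] gives [2, 2, 2, 2, 2, 2, 2, 2, 2]; set D = diag(2, 2, 2, 2, 2, 2, 2, 2, 2) and form L = D - A. L has integer entries, so p(x) = det(xI - L) has integer coefficients. Expanding the determinant yields x^9 - 18x^8 + 135x^7 - 546x^6 + 1287x^5 - 1782x^4 + 1386x^3 - 540x^2 + 81x. Since p(0) = det(-L) = 0, x divides p(x). The largest eigenvalue, 3.8794, is at most the vertex count 9.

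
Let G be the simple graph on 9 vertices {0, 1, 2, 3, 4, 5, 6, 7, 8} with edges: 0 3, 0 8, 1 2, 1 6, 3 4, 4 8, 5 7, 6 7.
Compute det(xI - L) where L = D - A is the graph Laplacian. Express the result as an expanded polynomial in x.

x^9 - 16x^8 + 105x^7 - 364x^6 + 713x^5 - 776x^4 + 420x^3 - 80x^2

Each diagonal entry of L is the vertex degree and each off-diagonal entry is -1 where an edge is present, 0 otherwise; in the order [0, 1, 2, 3, 4, 5, 6, 7, 8] the diagonal is [2, 2, 1, 2, 2, 1, 2, 2, 2]. Computing det(xI - L) by cofactor expansion (or equivalently via sum-over-permutations) gives x^9 - 16x^8 + 105x^7 - 364x^6 + 713x^5 - 776x^4 + 420x^3 - 80x^2. The constant term is 0 because L is singular (the all-ones vector lies in its kernel). The largest eigenvalue, 4, is at most the vertex count 9.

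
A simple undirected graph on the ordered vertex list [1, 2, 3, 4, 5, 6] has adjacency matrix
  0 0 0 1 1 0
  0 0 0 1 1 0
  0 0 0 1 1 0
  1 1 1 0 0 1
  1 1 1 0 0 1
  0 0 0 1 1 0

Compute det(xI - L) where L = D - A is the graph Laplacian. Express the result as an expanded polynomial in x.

x^6 - 16x^5 + 96x^4 - 272x^3 + 368x^2 - 192x

Reading degrees in the order [1, 2, 3, 4, 5, 6] gives [2, 2, 2, 4, 4, 2]; set D = diag(2, 2, 2, 4, 4, 2) and form L = D - A. The eigenvalues of L are [0, 2, 2, 2, 4, 6]; the characteristic polynomial is the product of (x - lambda_i), which multiplies out to x^6 - 16x^5 + 96x^4 - 272x^3 + 368x^2 - 192x. Since p(0) = det(-L) = 0, x divides p(x).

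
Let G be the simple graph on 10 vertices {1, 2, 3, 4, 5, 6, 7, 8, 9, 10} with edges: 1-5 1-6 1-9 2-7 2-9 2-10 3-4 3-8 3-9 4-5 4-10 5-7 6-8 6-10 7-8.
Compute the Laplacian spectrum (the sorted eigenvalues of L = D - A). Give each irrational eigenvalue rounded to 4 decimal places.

Each diagonal entry of L is the vertex degree and each off-diagonal entry is -1 where an edge is present, 0 otherwise; in the order [1, 2, 3, 4, 5, 6, 7, 8, 9, 10] the diagonal is [3, 3, 3, 3, 3, 3, 3, 3, 3, 3]. The multiplicity of 0 as a Laplacian eigenvalue equals the number of connected components.

[0, 2, 2, 2, 2, 2, 5, 5, 5, 5]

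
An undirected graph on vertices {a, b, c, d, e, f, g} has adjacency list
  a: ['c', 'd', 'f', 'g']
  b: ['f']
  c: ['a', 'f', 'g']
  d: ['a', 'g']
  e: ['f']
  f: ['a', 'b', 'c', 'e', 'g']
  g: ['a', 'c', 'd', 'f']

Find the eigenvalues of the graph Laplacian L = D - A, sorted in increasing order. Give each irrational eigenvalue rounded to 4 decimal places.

[0, 0.8395, 1, 2.3077, 4.6923, 5, 6.1605]

Reading degrees in the order [a, b, c, d, e, f, g] gives [4, 1, 3, 2, 1, 5, 4]; set D = diag(4, 1, 3, 2, 1, 5, 4) and form L = D - A. Diagonalising L (or applying a numerical eigensolver to the 7x7 matrix) gives the spectrum above. By the matrix-tree theorem the graph has (1/7) * product of the nonzero eigenvalues = 40 spanning trees.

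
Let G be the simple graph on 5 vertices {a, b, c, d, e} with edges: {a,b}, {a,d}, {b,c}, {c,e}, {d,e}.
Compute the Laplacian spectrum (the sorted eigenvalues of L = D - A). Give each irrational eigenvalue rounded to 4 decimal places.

[0, 1.3820, 1.3820, 3.6180, 3.6180]

With the vertex order [a, b, c, d, e], the degrees are [2, 2, 2, 2, 2], giving D = diag(2, 2, 2, 2, 2) and L = D - A. L is symmetric positive semidefinite, so every eigenvalue is real and nonnegative. The single zero eigenvalue shows the graph is connected. By the matrix-tree theorem the graph has (1/5) * product of the nonzero eigenvalues = 5 spanning trees.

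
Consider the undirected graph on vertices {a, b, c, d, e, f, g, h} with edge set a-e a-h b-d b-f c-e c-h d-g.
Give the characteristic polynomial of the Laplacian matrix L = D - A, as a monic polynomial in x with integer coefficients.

Each diagonal entry of L is the vertex degree and each off-diagonal entry is -1 where an edge is present, 0 otherwise; in the order [a, b, c, d, e, f, g, h] the diagonal is [2, 2, 2, 2, 2, 1, 1, 2]. L has integer entries, so p(x) = det(xI - L) has integer coefficients. Expanding the determinant yields x^8 - 14x^7 + 78x^6 - 220x^5 + 328x^4 - 240x^3 + 64x^2. The coefficient of x^7 equals -trace(L) = -14, matching the sum of degrees. The largest eigenvalue, 4, is at most the vertex count 8.

x^8 - 14x^7 + 78x^6 - 220x^5 + 328x^4 - 240x^3 + 64x^2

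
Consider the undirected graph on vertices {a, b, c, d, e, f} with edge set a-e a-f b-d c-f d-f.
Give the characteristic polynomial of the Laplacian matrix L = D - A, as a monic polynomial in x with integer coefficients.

x^6 - 10x^5 + 35x^4 - 52x^3 + 31x^2 - 6x

Reading degrees in the order [a, b, c, d, e, f] gives [2, 1, 1, 2, 1, 3]; set D = diag(2, 1, 1, 2, 1, 3) and form L = D - A. L has integer entries, so p(x) = det(xI - L) has integer coefficients. Expanding the determinant yields x^6 - 10x^5 + 35x^4 - 52x^3 + 31x^2 - 6x. Since p(0) = det(-L) = 0, x divides p(x). There is one zero in the spectrum, matching the 1 component.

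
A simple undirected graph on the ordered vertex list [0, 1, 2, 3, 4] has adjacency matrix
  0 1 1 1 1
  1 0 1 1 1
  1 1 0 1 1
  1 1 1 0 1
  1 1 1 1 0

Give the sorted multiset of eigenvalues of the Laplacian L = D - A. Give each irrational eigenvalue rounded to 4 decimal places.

[0, 5, 5, 5, 5]

With the vertex order [0, 1, 2, 3, 4], the degrees are [4, 4, 4, 4, 4], giving D = diag(4, 4, 4, 4, 4) and L = D - A. The multiplicity of 0 as a Laplacian eigenvalue equals the number of connected components. The largest eigenvalue, 5, is at most the vertex count 5.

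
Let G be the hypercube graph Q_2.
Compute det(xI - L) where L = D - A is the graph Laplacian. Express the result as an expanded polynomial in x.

x^4 - 8x^3 + 20x^2 - 16x

The graph has 4 vertices and degree multiset [2, 2, 2, 2]; D is the diagonal matrix of degrees and L = D - A. Computing det(xI - L) by cofactor expansion (or equivalently via sum-over-permutations) gives x^4 - 8x^3 + 20x^2 - 16x. The constant term is 0 because L is singular (the all-ones vector lies in its kernel). The eigenvalues sum to 8, which equals trace(L) = 2|E|.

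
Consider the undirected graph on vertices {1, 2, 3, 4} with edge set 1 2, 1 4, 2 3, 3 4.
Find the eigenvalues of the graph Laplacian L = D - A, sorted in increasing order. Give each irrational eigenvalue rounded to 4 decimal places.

[0, 2, 2, 4]

Each diagonal entry of L is the vertex degree and each off-diagonal entry is -1 where an edge is present, 0 otherwise; in the order [1, 2, 3, 4] the diagonal is [2, 2, 2, 2]. L is symmetric positive semidefinite, so every eigenvalue is real and nonnegative. There is one zero in the spectrum, matching the 1 component. By the matrix-tree theorem the graph has (1/4) * product of the nonzero eigenvalues = 4 spanning trees.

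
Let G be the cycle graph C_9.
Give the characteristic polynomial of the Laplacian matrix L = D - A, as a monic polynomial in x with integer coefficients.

x^9 - 18x^8 + 135x^7 - 546x^6 + 1287x^5 - 1782x^4 + 1386x^3 - 540x^2 + 81x

The graph has 9 vertices and degree multiset [2, 2, 2, 2, 2, 2, 2, 2, 2]; D is the diagonal matrix of degrees and L = D - A. Computing det(xI - L) by cofactor expansion (or equivalently via sum-over-permutations) gives x^9 - 18x^8 + 135x^7 - 546x^6 + 1287x^5 - 1782x^4 + 1386x^3 - 540x^2 + 81x. Since p(0) = det(-L) = 0, x divides p(x).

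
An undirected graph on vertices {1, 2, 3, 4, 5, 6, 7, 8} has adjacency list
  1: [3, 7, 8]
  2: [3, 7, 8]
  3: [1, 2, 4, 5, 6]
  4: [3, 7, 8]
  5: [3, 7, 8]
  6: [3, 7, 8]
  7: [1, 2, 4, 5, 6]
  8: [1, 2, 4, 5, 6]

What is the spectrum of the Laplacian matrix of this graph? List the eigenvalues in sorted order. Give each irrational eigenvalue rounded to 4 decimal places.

[0, 3, 3, 3, 3, 5, 5, 8]

With the vertex order [1, 2, 3, 4, 5, 6, 7, 8], the degrees are [3, 3, 5, 3, 3, 3, 5, 5], giving D = diag(3, 3, 5, 3, 3, 3, 5, 5) and L = D - A. Since every row of L sums to 0, the all-ones vector is in the kernel and 0 is an eigenvalue. The single zero eigenvalue shows the graph is connected.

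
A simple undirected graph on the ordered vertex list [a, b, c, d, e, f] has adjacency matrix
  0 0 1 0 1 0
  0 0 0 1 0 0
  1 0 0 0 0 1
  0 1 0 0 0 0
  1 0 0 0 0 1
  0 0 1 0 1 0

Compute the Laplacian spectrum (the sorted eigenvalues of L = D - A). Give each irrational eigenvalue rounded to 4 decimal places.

Reading degrees in the order [a, b, c, d, e, f] gives [2, 1, 2, 1, 2, 2]; set D = diag(2, 1, 2, 1, 2, 2) and form L = D - A. The multiplicity of 0 as a Laplacian eigenvalue equals the number of connected components. The 2 zero eigenvalues correspond to the 2 connected components. The eigenvalues sum to 10, which equals trace(L) = 2|E|.

[0, 0, 2, 2, 2, 4]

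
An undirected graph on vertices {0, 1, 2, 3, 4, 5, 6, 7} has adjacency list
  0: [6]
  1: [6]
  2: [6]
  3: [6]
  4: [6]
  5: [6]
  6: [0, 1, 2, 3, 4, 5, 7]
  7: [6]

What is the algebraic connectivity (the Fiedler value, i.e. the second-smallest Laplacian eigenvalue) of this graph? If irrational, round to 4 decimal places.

1

Reading degrees in the order [0, 1, 2, 3, 4, 5, 6, 7] gives [1, 1, 1, 1, 1, 1, 7, 1]; set D = diag(1, 1, 1, 1, 1, 1, 7, 1) and form L = D - A. Computing the eigenvalues of L and sorting gives [0, 1, 1, 1, 1, 1, 1, 8]. The Fiedler value lambda_2 = 1 is strictly positive, so the graph is connected. The eigenvalues sum to 14, which equals trace(L) = 2|E|.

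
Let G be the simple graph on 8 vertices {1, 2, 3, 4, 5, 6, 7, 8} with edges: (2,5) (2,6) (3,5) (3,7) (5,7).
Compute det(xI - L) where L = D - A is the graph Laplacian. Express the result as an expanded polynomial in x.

x^8 - 10x^7 + 34x^6 - 44x^5 + 15x^4

Reading degrees in the order [1, 2, 3, 4, 5, 6, 7, 8] gives [0, 2, 2, 0, 3, 1, 2, 0]; set D = diag(0, 2, 2, 0, 3, 1, 2, 0) and form L = D - A. Computing det(xI - L) by cofactor expansion (or equivalently via sum-over-permutations) gives x^8 - 10x^7 + 34x^6 - 44x^5 + 15x^4. The coefficient of x^7 equals -trace(L) = -10, matching the sum of degrees. There are 4 zeros in the spectrum, matching the 4 components.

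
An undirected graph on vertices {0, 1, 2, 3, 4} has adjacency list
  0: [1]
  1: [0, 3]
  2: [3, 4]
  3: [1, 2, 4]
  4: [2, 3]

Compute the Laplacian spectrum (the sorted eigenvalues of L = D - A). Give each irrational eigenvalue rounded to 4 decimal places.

With the vertex order [0, 1, 2, 3, 4], the degrees are [1, 2, 2, 3, 2], giving D = diag(1, 2, 2, 3, 2) and L = D - A. Since every row of L sums to 0, the all-ones vector is in the kernel and 0 is an eigenvalue. The single zero eigenvalue shows the graph is connected. The eigenvalues sum to 10, which equals trace(L) = 2|E|. By the matrix-tree theorem the graph has (1/5) * product of the nonzero eigenvalues = 3 spanning trees.

[0, 0.5188, 2.3111, 3, 4.1701]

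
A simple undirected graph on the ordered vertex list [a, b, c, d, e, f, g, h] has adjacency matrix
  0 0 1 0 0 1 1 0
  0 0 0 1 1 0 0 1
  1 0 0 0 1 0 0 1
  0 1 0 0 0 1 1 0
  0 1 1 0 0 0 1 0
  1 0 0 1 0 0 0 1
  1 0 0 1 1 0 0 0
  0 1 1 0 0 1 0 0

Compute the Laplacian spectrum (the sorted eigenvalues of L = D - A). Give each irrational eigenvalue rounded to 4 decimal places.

[0, 2, 2, 2, 4, 4, 4, 6]

Each diagonal entry of L is the vertex degree and each off-diagonal entry is -1 where an edge is present, 0 otherwise; in the order [a, b, c, d, e, f, g, h] the diagonal is [3, 3, 3, 3, 3, 3, 3, 3]. L is symmetric positive semidefinite, so every eigenvalue is real and nonnegative. The single zero eigenvalue shows the graph is connected. The largest eigenvalue, 6, is at most the vertex count 8.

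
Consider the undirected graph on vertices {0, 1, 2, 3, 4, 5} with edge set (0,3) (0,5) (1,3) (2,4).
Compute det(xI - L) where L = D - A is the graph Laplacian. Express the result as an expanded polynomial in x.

x^6 - 8x^5 + 22x^4 - 24x^3 + 8x^2

Reading degrees in the order [0, 1, 2, 3, 4, 5] gives [2, 1, 1, 2, 1, 1]; set D = diag(2, 1, 1, 2, 1, 1) and form L = D - A. L has integer entries, so p(x) = det(xI - L) has integer coefficients. Expanding the determinant yields x^6 - 8x^5 + 22x^4 - 24x^3 + 8x^2. Since p(0) = det(-L) = 0, x divides p(x). There are 2 zeros in the spectrum, matching the 2 components.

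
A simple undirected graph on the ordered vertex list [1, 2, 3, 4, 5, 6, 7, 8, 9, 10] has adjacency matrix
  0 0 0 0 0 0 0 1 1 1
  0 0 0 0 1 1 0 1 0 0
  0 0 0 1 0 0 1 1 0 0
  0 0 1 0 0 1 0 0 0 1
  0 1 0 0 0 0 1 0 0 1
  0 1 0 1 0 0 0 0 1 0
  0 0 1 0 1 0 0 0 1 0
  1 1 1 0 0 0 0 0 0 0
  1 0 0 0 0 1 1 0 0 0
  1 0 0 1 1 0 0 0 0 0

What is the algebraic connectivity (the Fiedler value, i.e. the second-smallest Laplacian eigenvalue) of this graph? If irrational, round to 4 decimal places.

Reading degrees in the order [1, 2, 3, 4, 5, 6, 7, 8, 9, 10] gives [3, 3, 3, 3, 3, 3, 3, 3, 3, 3]; set D = diag(3, 3, 3, 3, 3, 3, 3, 3, 3, 3) and form L = D - A. The smallest Laplacian eigenvalue is always 0. The next one, lambda_2 = 2, measures how hard the graph is to disconnect: larger values mean better connectivity. The largest eigenvalue, 5, is at most the vertex count 10. There is one zero in the spectrum, matching the 1 component.

2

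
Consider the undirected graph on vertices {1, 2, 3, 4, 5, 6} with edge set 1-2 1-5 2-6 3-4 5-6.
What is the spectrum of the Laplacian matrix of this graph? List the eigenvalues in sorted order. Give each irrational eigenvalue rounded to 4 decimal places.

[0, 0, 2, 2, 2, 4]

With the vertex order [1, 2, 3, 4, 5, 6], the degrees are [2, 2, 1, 1, 2, 2], giving D = diag(2, 2, 1, 1, 2, 2) and L = D - A. Diagonalising L (or applying a numerical eigensolver to the 6x6 matrix) gives the spectrum above. The 2 zero eigenvalues correspond to the 2 connected components. The largest eigenvalue, 4, is at most the vertex count 6. The eigenvalues sum to 10, which equals trace(L) = 2|E|.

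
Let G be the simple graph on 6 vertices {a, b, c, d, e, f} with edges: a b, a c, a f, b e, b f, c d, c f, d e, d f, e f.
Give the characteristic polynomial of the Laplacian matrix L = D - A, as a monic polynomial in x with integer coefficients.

x^6 - 20x^5 + 155x^4 - 580x^3 + 1045x^2 - 726x

Each diagonal entry of L is the vertex degree and each off-diagonal entry is -1 where an edge is present, 0 otherwise; in the order [a, b, c, d, e, f] the diagonal is [3, 3, 3, 3, 3, 5]. Computing det(xI - L) by cofactor expansion (or equivalently via sum-over-permutations) gives x^6 - 20x^5 + 155x^4 - 580x^3 + 1045x^2 - 726x. Since p(0) = det(-L) = 0, x divides p(x).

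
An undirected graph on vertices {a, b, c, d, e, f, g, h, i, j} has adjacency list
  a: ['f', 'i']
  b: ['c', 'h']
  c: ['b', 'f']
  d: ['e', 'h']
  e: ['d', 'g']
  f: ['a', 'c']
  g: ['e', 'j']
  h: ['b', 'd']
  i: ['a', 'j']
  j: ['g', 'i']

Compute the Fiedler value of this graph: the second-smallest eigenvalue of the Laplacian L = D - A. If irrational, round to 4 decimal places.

Reading degrees in the order [a, b, c, d, e, f, g, h, i, j] gives [2, 2, 2, 2, 2, 2, 2, 2, 2, 2]; set D = diag(2, 2, 2, 2, 2, 2, 2, 2, 2, 2) and form L = D - A. The smallest Laplacian eigenvalue is always 0. The next one, lambda_2 = 0.3820, measures how hard the graph is to disconnect: larger values mean better connectivity. There is one zero in the spectrum, matching the 1 component.

0.3820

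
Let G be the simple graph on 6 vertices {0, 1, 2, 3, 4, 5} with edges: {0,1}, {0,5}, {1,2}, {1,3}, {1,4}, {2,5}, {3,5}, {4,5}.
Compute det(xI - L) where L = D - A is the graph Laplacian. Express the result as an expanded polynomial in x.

Each diagonal entry of L is the vertex degree and each off-diagonal entry is -1 where an edge is present, 0 otherwise; in the order [0, 1, 2, 3, 4, 5] the diagonal is [2, 4, 2, 2, 2, 4]. The eigenvalues of L are [0, 2, 2, 2, 4, 6]; the characteristic polynomial is the product of (x - lambda_i), which multiplies out to x^6 - 16x^5 + 96x^4 - 272x^3 + 368x^2 - 192x. The constant term is 0 because L is singular (the all-ones vector lies in its kernel). By the matrix-tree theorem the graph has (1/6) * product of the nonzero eigenvalues = 32 spanning trees.

x^6 - 16x^5 + 96x^4 - 272x^3 + 368x^2 - 192x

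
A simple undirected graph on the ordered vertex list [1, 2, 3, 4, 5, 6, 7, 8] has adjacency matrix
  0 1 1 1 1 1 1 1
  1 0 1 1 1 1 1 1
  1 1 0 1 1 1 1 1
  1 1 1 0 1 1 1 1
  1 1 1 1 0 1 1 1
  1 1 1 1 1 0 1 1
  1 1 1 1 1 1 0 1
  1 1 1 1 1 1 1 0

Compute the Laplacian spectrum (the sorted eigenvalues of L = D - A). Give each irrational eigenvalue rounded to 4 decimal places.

Each diagonal entry of L is the vertex degree and each off-diagonal entry is -1 where an edge is present, 0 otherwise; in the order [1, 2, 3, 4, 5, 6, 7, 8] the diagonal is [7, 7, 7, 7, 7, 7, 7, 7]. Diagonalising L (or applying a numerical eigensolver to the 8x8 matrix) gives the spectrum above. The single zero eigenvalue shows the graph is connected. By the matrix-tree theorem the graph has (1/8) * product of the nonzero eigenvalues = 262144 spanning trees.

[0, 8, 8, 8, 8, 8, 8, 8]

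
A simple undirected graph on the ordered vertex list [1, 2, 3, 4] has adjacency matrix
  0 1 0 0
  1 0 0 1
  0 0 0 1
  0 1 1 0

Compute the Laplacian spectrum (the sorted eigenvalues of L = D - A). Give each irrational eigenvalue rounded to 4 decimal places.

[0, 0.5858, 2, 3.4142]

Each diagonal entry of L is the vertex degree and each off-diagonal entry is -1 where an edge is present, 0 otherwise; in the order [1, 2, 3, 4] the diagonal is [1, 2, 1, 2]. Diagonalising L (or applying a numerical eigensolver to the 4x4 matrix) gives the spectrum above.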